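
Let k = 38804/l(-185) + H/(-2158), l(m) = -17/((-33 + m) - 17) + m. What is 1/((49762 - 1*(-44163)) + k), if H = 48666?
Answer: 23445591/2196678734788 ≈ 1.0673e-5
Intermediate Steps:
l(m) = m - 17/(-50 + m) (l(m) = -17/(-50 + m) + m = m - 17/(-50 + m))
k = -5448399887/23445591 (k = 38804/(((-17 + (-185)² - 50*(-185))/(-50 - 185))) + 48666/(-2158) = 38804/(((-17 + 34225 + 9250)/(-235))) + 48666*(-1/2158) = 38804/((-1/235*43458)) - 24333/1079 = 38804/(-43458/235) - 24333/1079 = 38804*(-235/43458) - 24333/1079 = -4559470/21729 - 24333/1079 = -5448399887/23445591 ≈ -232.38)
1/((49762 - 1*(-44163)) + k) = 1/((49762 - 1*(-44163)) - 5448399887/23445591) = 1/((49762 + 44163) - 5448399887/23445591) = 1/(93925 - 5448399887/23445591) = 1/(2196678734788/23445591) = 23445591/2196678734788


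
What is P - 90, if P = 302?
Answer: 212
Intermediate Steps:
P - 90 = 302 - 90 = 212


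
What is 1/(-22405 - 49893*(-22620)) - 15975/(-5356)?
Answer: 502407839353/168444218280 ≈ 2.9826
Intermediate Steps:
1/(-22405 - 49893*(-22620)) - 15975/(-5356) = -1/22620/(-72298) - 15975*(-1/5356) = -1/72298*(-1/22620) + 15975/5356 = 1/1635380760 + 15975/5356 = 502407839353/168444218280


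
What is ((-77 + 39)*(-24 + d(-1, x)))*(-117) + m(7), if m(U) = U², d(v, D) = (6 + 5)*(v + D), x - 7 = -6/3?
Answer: 88969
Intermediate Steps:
x = 5 (x = 7 - 6/3 = 7 - 6*⅓ = 7 - 2 = 5)
d(v, D) = 11*D + 11*v (d(v, D) = 11*(D + v) = 11*D + 11*v)
((-77 + 39)*(-24 + d(-1, x)))*(-117) + m(7) = ((-77 + 39)*(-24 + (11*5 + 11*(-1))))*(-117) + 7² = -38*(-24 + (55 - 11))*(-117) + 49 = -38*(-24 + 44)*(-117) + 49 = -38*20*(-117) + 49 = -760*(-117) + 49 = 88920 + 49 = 88969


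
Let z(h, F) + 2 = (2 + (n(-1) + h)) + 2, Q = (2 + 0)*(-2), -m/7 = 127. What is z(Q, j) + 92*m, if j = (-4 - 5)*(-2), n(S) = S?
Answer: -81791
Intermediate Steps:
m = -889 (m = -7*127 = -889)
Q = -4 (Q = 2*(-2) = -4)
j = 18 (j = -9*(-2) = 18)
z(h, F) = 1 + h (z(h, F) = -2 + ((2 + (-1 + h)) + 2) = -2 + ((1 + h) + 2) = -2 + (3 + h) = 1 + h)
z(Q, j) + 92*m = (1 - 4) + 92*(-889) = -3 - 81788 = -81791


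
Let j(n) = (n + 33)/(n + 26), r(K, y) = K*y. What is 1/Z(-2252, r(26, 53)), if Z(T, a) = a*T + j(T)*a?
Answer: -3/9305647 ≈ -3.2238e-7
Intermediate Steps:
j(n) = (33 + n)/(26 + n)
Z(T, a) = T*a + a*(33 + T)/(26 + T) (Z(T, a) = a*T + ((33 + T)/(26 + T))*a = T*a + a*(33 + T)/(26 + T))
1/Z(-2252, r(26, 53)) = 1/((26*53)*(33 - 2252 - 2252*(26 - 2252))/(26 - 2252)) = 1/(1378*(33 - 2252 - 2252*(-2226))/(-2226)) = 1/(1378*(-1/2226)*(33 - 2252 + 5012952)) = 1/(1378*(-1/2226)*5010733) = 1/(-9305647/3) = -3/9305647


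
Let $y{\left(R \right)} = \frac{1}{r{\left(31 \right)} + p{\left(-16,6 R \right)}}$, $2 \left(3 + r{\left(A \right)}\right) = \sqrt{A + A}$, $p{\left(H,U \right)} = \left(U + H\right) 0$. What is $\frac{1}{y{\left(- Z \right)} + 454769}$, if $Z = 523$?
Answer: $\frac{5912003}{2688598420919} - \frac{\sqrt{62}}{2688598420919} \approx 2.1989 \cdot 10^{-6}$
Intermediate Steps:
$p{\left(H,U \right)} = 0$ ($p{\left(H,U \right)} = \left(H + U\right) 0 = 0$)
$r{\left(A \right)} = -3 + \frac{\sqrt{2} \sqrt{A}}{2}$ ($r{\left(A \right)} = -3 + \frac{\sqrt{A + A}}{2} = -3 + \frac{\sqrt{2 A}}{2} = -3 + \frac{\sqrt{2} \sqrt{A}}{2}$)
$y{\left(R \right)} = \frac{1}{-3 + \frac{\sqrt{62}}{2}}$ ($y{\left(R \right)} = \frac{1}{\left(-3 + \frac{\sqrt{2} \sqrt{31}}{2}\right) + 0} = \frac{1}{\left(-3 + \frac{\sqrt{62}}{2}\right) + 0} = \frac{1}{-3 + \frac{\sqrt{62}}{2}}$)
$\frac{1}{y{\left(- Z \right)} + 454769} = \frac{1}{\left(\frac{6}{13} + \frac{\sqrt{62}}{13}\right) + 454769} = \frac{1}{\frac{5912003}{13} + \frac{\sqrt{62}}{13}}$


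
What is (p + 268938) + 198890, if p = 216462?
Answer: 684290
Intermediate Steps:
(p + 268938) + 198890 = (216462 + 268938) + 198890 = 485400 + 198890 = 684290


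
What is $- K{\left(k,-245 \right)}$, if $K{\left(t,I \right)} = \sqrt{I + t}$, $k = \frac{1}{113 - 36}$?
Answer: $- \frac{12 i \sqrt{10087}}{77} \approx - 15.652 i$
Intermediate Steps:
$k = \frac{1}{77} \approx 0.012987$
$- K{\left(k,-245 \right)} = - \sqrt{-245 + \frac{1}{77}} = - \sqrt{- \frac{18864}{77}} = - \frac{12 i \sqrt{10087}}{77}$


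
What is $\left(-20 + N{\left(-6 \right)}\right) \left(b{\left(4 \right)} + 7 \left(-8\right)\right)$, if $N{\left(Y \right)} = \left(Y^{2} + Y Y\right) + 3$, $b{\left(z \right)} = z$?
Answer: $-2860$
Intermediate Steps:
$N{\left(Y \right)} = 3 + 2 Y^{2}$ ($N{\left(Y \right)} = \left(Y^{2} + Y^{2}\right) + 3 = 2 Y^{2} + 3 = 3 + 2 Y^{2}$)
$\left(-20 + N{\left(-6 \right)}\right) \left(b{\left(4 \right)} + 7 \left(-8\right)\right) = \left(-20 + \left(3 + 2 \left(-6\right)^{2}\right)\right) \left(4 + 7 \left(-8\right)\right) = \left(-20 + \left(3 + 2 \cdot 36\right)\right) \left(4 - 56\right) = \left(-20 + \left(3 + 72\right)\right) \left(-52\right) = \left(-20 + 75\right) \left(-52\right) = 55 \left(-52\right) = -2860$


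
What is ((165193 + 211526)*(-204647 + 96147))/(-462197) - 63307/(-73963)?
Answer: 81707939807567/923931803 ≈ 88435.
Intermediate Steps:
((165193 + 211526)*(-204647 + 96147))/(-462197) - 63307/(-73963) = (376719*(-108500))*(-1/462197) - 63307*(-1/73963) = -40874011500*(-1/462197) + 1711/1999 = 40874011500/462197 + 1711/1999 = 81707939807567/923931803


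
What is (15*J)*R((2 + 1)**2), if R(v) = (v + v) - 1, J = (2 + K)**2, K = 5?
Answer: 12495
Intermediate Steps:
J = 49 (J = (2 + 5)**2 = 7**2 = 49)
R(v) = -1 + 2*v (R(v) = 2*v - 1 = -1 + 2*v)
(15*J)*R((2 + 1)**2) = (15*49)*(-1 + 2*(2 + 1)**2) = 735*(-1 + 2*3**2) = 735*(-1 + 2*9) = 735*(-1 + 18) = 735*17 = 12495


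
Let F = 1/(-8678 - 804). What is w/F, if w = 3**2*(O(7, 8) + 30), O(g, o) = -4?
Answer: -2218788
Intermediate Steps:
F = -1/9482 (F = 1/(-9482) = -1/9482 ≈ -0.00010546)
w = 234 (w = 3**2*(-4 + 30) = 9*26 = 234)
w/F = 234/(-1/9482) = 234*(-9482) = -2218788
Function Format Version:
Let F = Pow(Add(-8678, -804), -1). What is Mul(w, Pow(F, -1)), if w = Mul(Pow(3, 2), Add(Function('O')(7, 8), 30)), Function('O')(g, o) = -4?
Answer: -2218788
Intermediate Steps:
F = Rational(-1, 9482) (F = Pow(-9482, -1) = Rational(-1, 9482) ≈ -0.00010546)
w = 234 (w = Mul(Pow(3, 2), Add(-4, 30)) = Mul(9, 26) = 234)
Mul(w, Pow(F, -1)) = Mul(234, Pow(Rational(-1, 9482), -1)) = Mul(234, -9482) = -2218788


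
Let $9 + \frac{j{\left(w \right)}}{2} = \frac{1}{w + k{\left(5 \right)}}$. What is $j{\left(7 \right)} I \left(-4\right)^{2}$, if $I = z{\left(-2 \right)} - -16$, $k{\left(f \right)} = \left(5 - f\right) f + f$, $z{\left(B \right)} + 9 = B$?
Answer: $- \frac{4280}{3} \approx -1426.7$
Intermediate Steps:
$z{\left(B \right)} = -9 + B$
$k{\left(f \right)} = f + f \left(5 - f\right)$ ($k{\left(f \right)} = f \left(5 - f\right) + f = f + f \left(5 - f\right)$)
$j{\left(w \right)} = -18 + \frac{2}{5 + w}$ ($j{\left(w \right)} = -18 + \frac{2}{w + 5 \left(6 - 5\right)} = -18 + \frac{2}{w + 5 \cdot 1} = -18 + \frac{2}{w + 5} = -18 + \frac{2}{5 + w}$)
$I = 5$ ($I = \left(-9 - 2\right) - -16 = -11 + 16 = 5$)
$j{\left(7 \right)} I \left(-4\right)^{2} = \frac{2 \left(-44 - 63\right)}{5 + 7} \cdot 5 \left(-4\right)^{2} = \frac{2 \left(-44 - 63\right)}{12} \cdot 5 \cdot 16 = 2 \cdot \frac{1}{12} \left(-107\right) 5 \cdot 16 = \left(- \frac{107}{6}\right) 5 \cdot 16 = \left(- \frac{535}{6}\right) 16 = - \frac{4280}{3}$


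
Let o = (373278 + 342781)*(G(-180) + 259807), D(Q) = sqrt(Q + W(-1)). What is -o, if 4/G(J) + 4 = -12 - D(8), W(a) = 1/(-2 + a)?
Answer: -138597532273357/745 - 2864236*sqrt(69)/745 ≈ -1.8604e+11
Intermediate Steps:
D(Q) = sqrt(-1/3 + Q) (D(Q) = sqrt(Q + 1/(-2 - 1)) = sqrt(Q + 1/(-3)) = sqrt(Q - 1/3) = sqrt(-1/3 + Q))
G(J) = 4/(-16 - sqrt(69)/3) (G(J) = 4/(-4 + (-12 - sqrt(-3 + 9*8)/3)) = 4/(-4 + (-12 - sqrt(-3 + 72)/3)) = 4/(-4 + (-12 - sqrt(69)/3)) = 4/(-16 - sqrt(69)/3))
o = 138597532273357/745 + 2864236*sqrt(69)/745 (o = (373278 + 342781)*((-192/745 + 4*sqrt(69)/745) + 259807) = 716059*(193556023/745 + 4*sqrt(69)/745) = 138597532273357/745 + 2864236*sqrt(69)/745 ≈ 1.8604e+11)
-o = -(138597532273357/745 + 2864236*sqrt(69)/745) = -138597532273357/745 - 2864236*sqrt(69)/745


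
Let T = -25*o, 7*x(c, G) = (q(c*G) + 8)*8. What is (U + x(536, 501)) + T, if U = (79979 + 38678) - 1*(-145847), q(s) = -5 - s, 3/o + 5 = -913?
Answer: -90801041/2142 ≈ -42391.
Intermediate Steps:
o = -1/306 (o = 3/(-5 - 913) = 3/(-918) = 3*(-1/918) = -1/306 ≈ -0.0032680)
U = 264504 (U = 118657 + 145847 = 264504)
x(c, G) = 24/7 - 8*G*c/7 (x(c, G) = (((-5 - c*G) + 8)*8)/7 = (((-5 - G*c) + 8)*8)/7 = ((3 - G*c)*8)/7 = (24 - 8*G*c)/7 = 24/7 - 8*G*c/7)
T = 25/306 (T = -25*(-1/306) = 25/306 ≈ 0.081699)
(U + x(536, 501)) + T = (264504 + (24/7 - 8/7*501*536)) + 25/306 = (264504 + (24/7 - 2148288/7)) + 25/306 = (264504 - 2148264/7) + 25/306 = -296736/7 + 25/306 = -90801041/2142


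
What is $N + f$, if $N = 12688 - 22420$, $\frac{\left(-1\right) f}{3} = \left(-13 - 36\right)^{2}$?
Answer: $-16935$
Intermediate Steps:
$f = -7203$ ($f = - 3 \left(-13 - 36\right)^{2} = - 3 \left(-49\right)^{2} = \left(-3\right) 2401 = -7203$)
$N = -9732$ ($N = 12688 - 22420 = -9732$)
$N + f = -9732 - 7203 = -16935$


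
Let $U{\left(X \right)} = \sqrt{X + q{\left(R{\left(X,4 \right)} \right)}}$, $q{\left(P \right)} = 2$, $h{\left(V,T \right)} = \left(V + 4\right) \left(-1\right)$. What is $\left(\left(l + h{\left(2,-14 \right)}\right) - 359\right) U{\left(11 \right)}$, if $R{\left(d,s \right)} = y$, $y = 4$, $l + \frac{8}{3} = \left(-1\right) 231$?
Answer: $- \frac{1796 \sqrt{13}}{3} \approx -2158.5$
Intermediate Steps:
$h{\left(V,T \right)} = -4 - V$ ($h{\left(V,T \right)} = \left(4 + V\right) \left(-1\right) = -4 - V$)
$l = - \frac{701}{3}$ ($l = - \frac{8}{3} - 231 = - \frac{701}{3} \approx -233.67$)
$R{\left(d,s \right)} = 4$
$U{\left(X \right)} = \sqrt{2 + X}$ ($U{\left(X \right)} = \sqrt{X + 2} = \sqrt{2 + X}$)
$\left(\left(l + h{\left(2,-14 \right)}\right) - 359\right) U{\left(11 \right)} = \left(\left(- \frac{701}{3} - 6\right) - 359\right) \sqrt{2 + 11} = \left(\left(- \frac{701}{3} - 6\right) - 359\right) \sqrt{13} = \left(- \frac{719}{3} - 359\right) \sqrt{13} = - \frac{1796 \sqrt{13}}{3}$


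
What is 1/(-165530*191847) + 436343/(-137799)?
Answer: -4618899213909643/1458668278788030 ≈ -3.1665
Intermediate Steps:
1/(-165530*191847) + 436343/(-137799) = -1/165530*1/191847 + 436343*(-1/137799) = -1/31756433910 - 436343/137799 = -4618899213909643/1458668278788030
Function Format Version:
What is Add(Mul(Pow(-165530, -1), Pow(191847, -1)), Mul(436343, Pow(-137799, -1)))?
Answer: Rational(-4618899213909643, 1458668278788030) ≈ -3.1665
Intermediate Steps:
Add(Mul(Pow(-165530, -1), Pow(191847, -1)), Mul(436343, Pow(-137799, -1))) = Add(Mul(Rational(-1, 165530), Rational(1, 191847)), Mul(436343, Rational(-1, 137799))) = Add(Rational(-1, 31756433910), Rational(-436343, 137799)) = Rational(-4618899213909643, 1458668278788030)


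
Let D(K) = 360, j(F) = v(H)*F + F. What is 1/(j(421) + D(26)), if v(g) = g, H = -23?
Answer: -1/8902 ≈ -0.00011233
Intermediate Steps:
j(F) = -22*F (j(F) = -23*F + F = -22*F)
1/(j(421) + D(26)) = 1/(-22*421 + 360) = 1/(-9262 + 360) = 1/(-8902) = -1/8902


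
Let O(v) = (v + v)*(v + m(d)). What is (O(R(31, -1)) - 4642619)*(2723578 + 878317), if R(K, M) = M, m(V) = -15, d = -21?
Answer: -16722110902365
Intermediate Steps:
O(v) = 2*v*(-15 + v) (O(v) = (v + v)*(v - 15) = (2*v)*(-15 + v) = 2*v*(-15 + v))
(O(R(31, -1)) - 4642619)*(2723578 + 878317) = (2*(-1)*(-15 - 1) - 4642619)*(2723578 + 878317) = (2*(-1)*(-16) - 4642619)*3601895 = (32 - 4642619)*3601895 = -4642587*3601895 = -16722110902365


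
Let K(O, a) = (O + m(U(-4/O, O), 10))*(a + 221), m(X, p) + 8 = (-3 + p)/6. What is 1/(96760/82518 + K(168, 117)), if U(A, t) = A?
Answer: 13753/749201633 ≈ 1.8357e-5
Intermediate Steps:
m(X, p) = -17/2 + p/6 (m(X, p) = -8 + (-3 + p)/6 = -8 + (-3 + p)*(1/6) = -8 + (-1/2 + p/6) = -17/2 + p/6)
K(O, a) = (221 + a)*(-41/6 + O) (K(O, a) = (O + (-17/2 + (1/6)*10))*(a + 221) = (O + (-17/2 + 5/3))*(221 + a) = (O - 41/6)*(221 + a) = (-41/6 + O)*(221 + a) = (221 + a)*(-41/6 + O))
1/(96760/82518 + K(168, 117)) = 1/(96760/82518 + (-9061/6 + 221*168 - 41/6*117 + 168*117)) = 1/(96760*(1/82518) + (-9061/6 + 37128 - 1599/2 + 19656)) = 1/(48380/41259 + 163423/3) = 1/(749201633/13753) = 13753/749201633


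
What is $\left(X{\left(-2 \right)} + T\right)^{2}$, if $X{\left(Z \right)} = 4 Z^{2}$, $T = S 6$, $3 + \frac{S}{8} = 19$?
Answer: $614656$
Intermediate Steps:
$S = 128$ ($S = -24 + 8 \cdot 19 = -24 + 152 = 128$)
$T = 768$ ($T = 128 \cdot 6 = 768$)
$\left(X{\left(-2 \right)} + T\right)^{2} = \left(4 \left(-2\right)^{2} + 768\right)^{2} = \left(4 \cdot 4 + 768\right)^{2} = \left(16 + 768\right)^{2} = 784^{2} = 614656$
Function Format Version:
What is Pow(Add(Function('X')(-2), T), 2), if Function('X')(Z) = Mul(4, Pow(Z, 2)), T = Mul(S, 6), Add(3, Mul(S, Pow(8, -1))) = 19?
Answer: 614656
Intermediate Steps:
S = 128 (S = Add(-24, Mul(8, 19)) = Add(-24, 152) = 128)
T = 768 (T = Mul(128, 6) = 768)
Pow(Add(Function('X')(-2), T), 2) = Pow(Add(Mul(4, Pow(-2, 2)), 768), 2) = Pow(Add(Mul(4, 4), 768), 2) = Pow(Add(16, 768), 2) = Pow(784, 2) = 614656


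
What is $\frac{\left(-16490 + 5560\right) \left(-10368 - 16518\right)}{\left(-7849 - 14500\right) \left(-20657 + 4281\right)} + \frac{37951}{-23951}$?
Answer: $- \frac{1712811238261}{2191440000506} \approx -0.78159$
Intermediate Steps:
$\frac{\left(-16490 + 5560\right) \left(-10368 - 16518\right)}{\left(-7849 - 14500\right) \left(-20657 + 4281\right)} + \frac{37951}{-23951} = \frac{\left(-10930\right) \left(-26886\right)}{\left(-22349\right) \left(-16376\right)} + 37951 \left(- \frac{1}{23951}\right) = \frac{293863980}{365987224} - \frac{37951}{23951} = 293863980 \cdot \frac{1}{365987224} - \frac{37951}{23951} = \frac{73465995}{91496806} - \frac{37951}{23951} = - \frac{1712811238261}{2191440000506}$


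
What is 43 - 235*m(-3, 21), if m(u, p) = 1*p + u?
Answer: -4187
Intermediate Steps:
m(u, p) = p + u
43 - 235*m(-3, 21) = 43 - 235*(21 - 3) = 43 - 235*18 = 43 - 4230 = -4187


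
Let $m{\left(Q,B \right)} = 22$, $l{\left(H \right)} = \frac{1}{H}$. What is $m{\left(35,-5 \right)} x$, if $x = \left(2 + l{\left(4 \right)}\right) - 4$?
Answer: $- \frac{77}{2} \approx -38.5$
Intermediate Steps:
$x = - \frac{7}{4}$ ($x = \left(2 + \frac{1}{4}\right) - 4 = \frac{9}{4} - 4 = - \frac{7}{4} \approx -1.75$)
$m{\left(35,-5 \right)} x = 22 \left(- \frac{7}{4}\right) = - \frac{77}{2}$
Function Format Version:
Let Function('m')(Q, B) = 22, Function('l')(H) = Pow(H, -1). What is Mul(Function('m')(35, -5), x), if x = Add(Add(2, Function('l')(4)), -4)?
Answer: Rational(-77, 2) ≈ -38.500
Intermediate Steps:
x = Rational(-7, 4) (x = Add(Add(2, Pow(4, -1)), -4) = Add(Add(2, Rational(1, 4)), -4) = Add(Rational(9, 4), -4) = Rational(-7, 4) ≈ -1.7500)
Mul(Function('m')(35, -5), x) = Mul(22, Rational(-7, 4)) = Rational(-77, 2)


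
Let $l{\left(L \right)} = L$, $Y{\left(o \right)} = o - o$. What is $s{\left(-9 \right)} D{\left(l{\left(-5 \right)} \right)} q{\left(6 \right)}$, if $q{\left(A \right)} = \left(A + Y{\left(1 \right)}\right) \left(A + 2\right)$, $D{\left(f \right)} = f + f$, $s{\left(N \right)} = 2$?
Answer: $-960$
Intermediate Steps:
$Y{\left(o \right)} = 0$
$D{\left(f \right)} = 2 f$
$q{\left(A \right)} = A \left(2 + A\right)$ ($q{\left(A \right)} = \left(A + 0\right) \left(A + 2\right) = A \left(2 + A\right)$)
$s{\left(-9 \right)} D{\left(l{\left(-5 \right)} \right)} q{\left(6 \right)} = 2 \cdot 2 \left(-5\right) 6 \left(2 + 6\right) = 2 \left(-10\right) 6 \cdot 8 = \left(-20\right) 48 = -960$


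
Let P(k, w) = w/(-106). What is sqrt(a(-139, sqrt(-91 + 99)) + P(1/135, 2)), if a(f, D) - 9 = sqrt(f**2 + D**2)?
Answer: sqrt(25228 + 2809*sqrt(19329))/53 ≈ 12.166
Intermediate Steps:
P(k, w) = -w/106 (P(k, w) = w*(-1/106) = -w/106)
a(f, D) = 9 + sqrt(D**2 + f**2) (a(f, D) = 9 + sqrt(f**2 + D**2) = 9 + sqrt(D**2 + f**2))
sqrt(a(-139, sqrt(-91 + 99)) + P(1/135, 2)) = sqrt((9 + sqrt((sqrt(-91 + 99))**2 + (-139)**2)) - 1/106*2) = sqrt((9 + sqrt((sqrt(8))**2 + 19321)) - 1/53) = sqrt((9 + sqrt((2*sqrt(2))**2 + 19321)) - 1/53) = sqrt((9 + sqrt(8 + 19321)) - 1/53) = sqrt((9 + sqrt(19329)) - 1/53) = sqrt(476/53 + sqrt(19329))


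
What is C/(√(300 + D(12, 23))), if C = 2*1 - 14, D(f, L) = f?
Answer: -√78/13 ≈ -0.67937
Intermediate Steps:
C = -12 (C = 2 - 14 = -12)
C/(√(300 + D(12, 23))) = -12/√(300 + 12) = -12*√78/156 = -√78/13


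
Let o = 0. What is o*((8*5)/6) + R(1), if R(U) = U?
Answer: 1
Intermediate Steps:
o*((8*5)/6) + R(1) = 0*((8*5)/6) + 1 = 0*(40*(⅙)) + 1 = 0*(20/3) + 1 = 0 + 1 = 1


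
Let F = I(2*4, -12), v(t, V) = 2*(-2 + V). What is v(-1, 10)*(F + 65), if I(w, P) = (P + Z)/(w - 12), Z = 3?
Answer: 1076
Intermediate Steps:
v(t, V) = -4 + 2*V
I(w, P) = (3 + P)/(-12 + w) (I(w, P) = (P + 3)/(w - 12) = (3 + P)/(-12 + w))
F = 9/4 (F = (3 - 12)/(-12 + 2*4) = -9/(-12 + 8) = -9/(-4) = -¼*(-9) = 9/4 ≈ 2.2500)
v(-1, 10)*(F + 65) = (-4 + 2*10)*(9/4 + 65) = (-4 + 20)*(269/4) = 16*(269/4) = 1076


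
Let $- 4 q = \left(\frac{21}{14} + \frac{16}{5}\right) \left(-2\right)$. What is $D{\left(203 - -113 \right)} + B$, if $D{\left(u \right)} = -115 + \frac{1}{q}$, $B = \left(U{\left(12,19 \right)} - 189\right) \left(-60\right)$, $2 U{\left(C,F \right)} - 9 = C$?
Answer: $\frac{497985}{47} \approx 10595.0$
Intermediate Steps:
$U{\left(C,F \right)} = \frac{9}{2} + \frac{C}{2}$
$q = \frac{47}{20}$ ($q = - \frac{\left(\frac{21}{14} + \frac{16}{5}\right) \left(-2\right)}{4} = - \frac{\left(21 \cdot \frac{1}{14} + 16 \cdot \frac{1}{5}\right) \left(-2\right)}{4} = - \frac{\left(\frac{3}{2} + \frac{16}{5}\right) \left(-2\right)}{4} = - \frac{\frac{47}{10} \left(-2\right)}{4} = \left(- \frac{1}{4}\right) \left(- \frac{47}{5}\right) = \frac{47}{20} \approx 2.35$)
$B = 10710$ ($B = \left(\left(\frac{9}{2} + \frac{1}{2} \cdot 12\right) - 189\right) \left(-60\right) = \left(\left(\frac{9}{2} + 6\right) - 189\right) \left(-60\right) = \left(\frac{21}{2} - 189\right) \left(-60\right) = \left(- \frac{357}{2}\right) \left(-60\right) = 10710$)
$D{\left(u \right)} = - \frac{5385}{47}$ ($D{\left(u \right)} = -115 + \frac{1}{\frac{47}{20}} = -115 + \frac{20}{47} = - \frac{5385}{47}$)
$D{\left(203 - -113 \right)} + B = - \frac{5385}{47} + 10710 = \frac{497985}{47}$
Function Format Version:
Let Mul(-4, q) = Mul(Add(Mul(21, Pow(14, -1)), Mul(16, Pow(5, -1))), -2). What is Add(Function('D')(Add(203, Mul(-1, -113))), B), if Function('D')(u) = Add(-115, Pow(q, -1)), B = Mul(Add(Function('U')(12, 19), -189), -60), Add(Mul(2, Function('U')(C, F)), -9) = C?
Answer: Rational(497985, 47) ≈ 10595.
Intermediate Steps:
Function('U')(C, F) = Add(Rational(9, 2), Mul(Rational(1, 2), C))
q = Rational(47, 20) (q = Mul(Rational(-1, 4), Mul(Add(Mul(21, Pow(14, -1)), Mul(16, Pow(5, -1))), -2)) = Mul(Rational(-1, 4), Mul(Add(Mul(21, Rational(1, 14)), Mul(16, Rational(1, 5))), -2)) = Mul(Rational(-1, 4), Mul(Add(Rational(3, 2), Rational(16, 5)), -2)) = Mul(Rational(-1, 4), Mul(Rational(47, 10), -2)) = Mul(Rational(-1, 4), Rational(-47, 5)) = Rational(47, 20) ≈ 2.3500)
B = 10710 (B = Mul(Add(Add(Rational(9, 2), Mul(Rational(1, 2), 12)), -189), -60) = Mul(Add(Add(Rational(9, 2), 6), -189), -60) = Mul(Add(Rational(21, 2), -189), -60) = Mul(Rational(-357, 2), -60) = 10710)
Function('D')(u) = Rational(-5385, 47) (Function('D')(u) = Add(-115, Pow(Rational(47, 20), -1)) = Add(-115, Rational(20, 47)) = Rational(-5385, 47))
Add(Function('D')(Add(203, Mul(-1, -113))), B) = Add(Rational(-5385, 47), 10710) = Rational(497985, 47)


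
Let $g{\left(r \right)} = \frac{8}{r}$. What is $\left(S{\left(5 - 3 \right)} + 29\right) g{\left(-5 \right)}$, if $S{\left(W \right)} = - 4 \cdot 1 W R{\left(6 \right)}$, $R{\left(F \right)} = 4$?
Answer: $\frac{24}{5} \approx 4.8$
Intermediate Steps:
$S{\left(W \right)} = - 16 W$ ($S{\left(W \right)} = - 4 \cdot 1 W 4 = - 4 W 4 = - 16 W$)
$\left(S{\left(5 - 3 \right)} + 29\right) g{\left(-5 \right)} = \left(- 16 \left(5 - 3\right) + 29\right) \frac{8}{-5} = \left(\left(-16\right) 2 + 29\right) 8 \left(- \frac{1}{5}\right) = \left(-32 + 29\right) \left(- \frac{8}{5}\right) = \left(-3\right) \left(- \frac{8}{5}\right) = \frac{24}{5}$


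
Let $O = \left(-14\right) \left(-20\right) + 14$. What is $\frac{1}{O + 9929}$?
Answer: $\frac{1}{10223} \approx 9.7819 \cdot 10^{-5}$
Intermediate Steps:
$O = 294$ ($O = 280 + 14 = 294$)
$\frac{1}{O + 9929} = \frac{1}{294 + 9929} = \frac{1}{10223}$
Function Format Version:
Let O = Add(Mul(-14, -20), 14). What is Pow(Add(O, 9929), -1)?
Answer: Rational(1, 10223) ≈ 9.7819e-5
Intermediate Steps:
O = 294 (O = Add(280, 14) = 294)
Pow(Add(O, 9929), -1) = Pow(Add(294, 9929), -1) = Pow(10223, -1) = Rational(1, 10223)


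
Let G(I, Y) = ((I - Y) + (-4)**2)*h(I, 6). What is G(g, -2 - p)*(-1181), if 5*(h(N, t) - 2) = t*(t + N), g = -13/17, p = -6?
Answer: -158801984/1445 ≈ -1.0990e+5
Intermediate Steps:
g = -13/17 (g = -13*1/17 = -13/17 ≈ -0.76471)
h(N, t) = 2 + t*(N + t)/5 (h(N, t) = 2 + (t*(t + N))/5 = 2 + (t*(N + t))/5 = 2 + t*(N + t)/5)
G(I, Y) = (46/5 + 6*I/5)*(16 + I - Y) (G(I, Y) = ((I - Y) + (-4)**2)*(2 + (1/5)*6**2 + (1/5)*I*6) = ((I - Y) + 16)*(2 + (1/5)*36 + 6*I/5) = (16 + I - Y)*(2 + 36/5 + 6*I/5) = (16 + I - Y)*(46/5 + 6*I/5) = (46/5 + 6*I/5)*(16 + I - Y))
G(g, -2 - p)*(-1181) = (2*(23 + 3*(-13/17))*(16 - 13/17 - (-2 - 1*(-6)))/5)*(-1181) = (2*(23 - 39/17)*(16 - 13/17 - (-2 + 6))/5)*(-1181) = ((2/5)*(352/17)*(16 - 13/17 - 1*4))*(-1181) = ((2/5)*(352/17)*(16 - 13/17 - 4))*(-1181) = ((2/5)*(352/17)*(191/17))*(-1181) = (134464/1445)*(-1181) = -158801984/1445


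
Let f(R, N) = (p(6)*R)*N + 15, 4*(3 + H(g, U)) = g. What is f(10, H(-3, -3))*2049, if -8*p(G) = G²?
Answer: 1506015/4 ≈ 3.7650e+5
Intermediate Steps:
p(G) = -G²/8
H(g, U) = -3 + g/4
f(R, N) = 15 - 9*N*R/2 (f(R, N) = ((-⅛*6²)*R)*N + 15 = ((-⅛*36)*R)*N + 15 = (-9*R/2)*N + 15 = -9*N*R/2 + 15 = 15 - 9*N*R/2)
f(10, H(-3, -3))*2049 = (15 - 9/2*(-3 + (¼)*(-3))*10)*2049 = (15 - 9/2*(-3 - ¾)*10)*2049 = (15 - 9/2*(-15/4)*10)*2049 = (15 + 675/4)*2049 = (735/4)*2049 = 1506015/4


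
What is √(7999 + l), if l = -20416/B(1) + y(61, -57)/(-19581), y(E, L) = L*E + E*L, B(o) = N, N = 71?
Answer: 3*√49453590737/7597 ≈ 87.817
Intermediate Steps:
B(o) = 71
y(E, L) = 2*E*L (y(E, L) = E*L + E*L = 2*E*L)
l = -2181814/7597 (l = -20416/71 + (2*61*(-57))/(-19581) = -20416*1/71 - 6954*(-1/19581) = -20416/71 + 38/107 = -2181814/7597 ≈ -287.19)
√(7999 + l) = √(7999 - 2181814/7597) = √(58586589/7597) = 3*√49453590737/7597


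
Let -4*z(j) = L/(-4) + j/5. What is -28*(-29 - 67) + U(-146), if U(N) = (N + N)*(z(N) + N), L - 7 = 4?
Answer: 859753/20 ≈ 42988.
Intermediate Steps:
L = 11 (L = 7 + 4 = 11)
z(j) = 11/16 - j/20 (z(j) = -(11/(-4) + j/5)/4 = -(11*(-¼) + j*(⅕))/4 = -(-11/4 + j/5)/4 = 11/16 - j/20)
U(N) = 2*N*(11/16 + 19*N/20) (U(N) = (N + N)*((11/16 - N/20) + N) = (2*N)*(11/16 + 19*N/20) = 2*N*(11/16 + 19*N/20))
-28*(-29 - 67) + U(-146) = -28*(-29 - 67) + (1/40)*(-146)*(55 + 76*(-146)) = -28*(-96) + (1/40)*(-146)*(55 - 11096) = 2688 + (1/40)*(-146)*(-11041) = 2688 + 805993/20 = 859753/20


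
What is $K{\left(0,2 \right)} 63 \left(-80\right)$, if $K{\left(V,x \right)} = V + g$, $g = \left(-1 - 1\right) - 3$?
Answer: $25200$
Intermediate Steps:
$g = -5$ ($g = -2 - 3 = -5$)
$K{\left(V,x \right)} = -5 + V$ ($K{\left(V,x \right)} = V - 5 = -5 + V$)
$K{\left(0,2 \right)} 63 \left(-80\right) = \left(-5 + 0\right) 63 \left(-80\right) = \left(-5\right) 63 \left(-80\right) = \left(-315\right) \left(-80\right) = 25200$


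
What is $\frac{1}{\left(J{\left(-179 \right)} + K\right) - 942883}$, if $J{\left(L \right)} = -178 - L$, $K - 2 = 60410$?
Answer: $- \frac{1}{882470} \approx -1.1332 \cdot 10^{-6}$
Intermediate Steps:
$K = 60412$ ($K = 2 + 60410 = 60412$)
$\frac{1}{\left(J{\left(-179 \right)} + K\right) - 942883} = \frac{1}{\left(\left(-178 - -179\right) + 60412\right) - 942883} = \frac{1}{\left(\left(-178 + 179\right) + 60412\right) - 942883} = \frac{1}{\left(1 + 60412\right) - 942883} = \frac{1}{60413 - 942883} = \frac{1}{-882470} = - \frac{1}{882470}$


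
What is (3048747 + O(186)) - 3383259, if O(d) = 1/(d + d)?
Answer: -124438463/372 ≈ -3.3451e+5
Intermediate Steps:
O(d) = 1/(2*d)
(3048747 + O(186)) - 3383259 = (3048747 + (½)/186) - 3383259 = (3048747 + (½)*(1/186)) - 3383259 = (3048747 + 1/372) - 3383259 = 1134133885/372 - 3383259 = -124438463/372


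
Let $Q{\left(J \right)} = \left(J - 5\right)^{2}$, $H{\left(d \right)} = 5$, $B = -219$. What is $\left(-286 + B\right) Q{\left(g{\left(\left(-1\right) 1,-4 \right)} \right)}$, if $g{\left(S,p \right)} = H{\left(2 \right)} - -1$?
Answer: $-505$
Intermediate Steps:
$g{\left(S,p \right)} = 6$ ($g{\left(S,p \right)} = 5 - -1 = 5 + 1 = 6$)
$Q{\left(J \right)} = \left(-5 + J\right)^{2}$
$\left(-286 + B\right) Q{\left(g{\left(\left(-1\right) 1,-4 \right)} \right)} = \left(-286 - 219\right) \left(-5 + 6\right)^{2} = - 505 \cdot 1^{2} = \left(-505\right) 1 = -505$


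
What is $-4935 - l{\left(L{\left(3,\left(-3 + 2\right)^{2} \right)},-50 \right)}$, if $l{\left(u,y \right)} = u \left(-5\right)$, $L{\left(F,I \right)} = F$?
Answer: $-4920$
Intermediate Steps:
$l{\left(u,y \right)} = - 5 u$
$-4935 - l{\left(L{\left(3,\left(-3 + 2\right)^{2} \right)},-50 \right)} = -4935 - \left(-5\right) 3 = -4935 - -15 = -4935 + 15 = -4920$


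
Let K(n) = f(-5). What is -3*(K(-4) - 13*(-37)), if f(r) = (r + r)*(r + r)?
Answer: -1743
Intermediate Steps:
f(r) = 4*r² (f(r) = (2*r)*(2*r) = 4*r²)
K(n) = 100 (K(n) = 4*(-5)² = 4*25 = 100)
-3*(K(-4) - 13*(-37)) = -3*(100 - 13*(-37)) = -3*(100 + 481) = -3*581 = -1743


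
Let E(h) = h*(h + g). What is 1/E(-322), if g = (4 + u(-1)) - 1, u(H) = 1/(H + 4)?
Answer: 3/307832 ≈ 9.7456e-6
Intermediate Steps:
u(H) = 1/(4 + H)
g = 10/3 (g = (4 + 1/(4 - 1)) - 1 = (4 + 1/3) - 1 = 13/3 - 1 = 10/3 ≈ 3.3333)
E(h) = h*(10/3 + h) (E(h) = h*(h + 10/3) = h*(10/3 + h))
1/E(-322) = 1/((1/3)*(-322)*(10 + 3*(-322))) = 1/((1/3)*(-322)*(10 - 966)) = 1/((1/3)*(-322)*(-956)) = 1/(307832/3) = 3/307832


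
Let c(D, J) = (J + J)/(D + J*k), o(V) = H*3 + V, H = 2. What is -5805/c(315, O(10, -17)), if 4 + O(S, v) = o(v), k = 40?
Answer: -110295/2 ≈ -55148.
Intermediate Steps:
o(V) = 6 + V (o(V) = 2*3 + V = 6 + V)
O(S, v) = 2 + v (O(S, v) = -4 + (6 + v) = 2 + v)
c(D, J) = 2*J/(D + 40*J) (c(D, J) = (J + J)/(D + J*40) = (2*J)/(D + 40*J) = 2*J/(D + 40*J))
-5805/c(315, O(10, -17)) = -5805*(315 + 40*(2 - 17))/(2*(2 - 17)) = -5805/(2*(-15)/(315 + 40*(-15))) = -5805/(2*(-15)/(315 - 600)) = -5805/(2*(-15)/(-285)) = -5805/(2*(-15)*(-1/285)) = -5805/2/19 = -5805*19/2 = -110295/2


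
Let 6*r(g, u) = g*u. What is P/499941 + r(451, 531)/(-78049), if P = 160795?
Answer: -14809012297/78039790218 ≈ -0.18976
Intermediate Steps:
r(g, u) = g*u/6 (r(g, u) = (g*u)/6 = g*u/6)
P/499941 + r(451, 531)/(-78049) = 160795/499941 + ((1/6)*451*531)/(-78049) = 160795*(1/499941) + (79827/2)*(-1/78049) = 160795/499941 - 79827/156098 = -14809012297/78039790218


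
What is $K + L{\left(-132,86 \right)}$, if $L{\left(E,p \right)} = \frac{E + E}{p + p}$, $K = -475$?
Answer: $- \frac{20491}{43} \approx -476.53$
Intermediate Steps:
$L{\left(E,p \right)} = \frac{E}{p}$ ($L{\left(E,p \right)} = \frac{2 E}{2 p} = 2 E \frac{1}{2 p} = \frac{E}{p}$)
$K + L{\left(-132,86 \right)} = -475 - \frac{132}{86} = -475 - \frac{66}{43} = - \frac{20491}{43}$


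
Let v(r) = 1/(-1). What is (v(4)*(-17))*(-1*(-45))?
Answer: 765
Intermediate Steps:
v(r) = -1
(v(4)*(-17))*(-1*(-45)) = (-1*(-17))*(-1*(-45)) = 17*45 = 765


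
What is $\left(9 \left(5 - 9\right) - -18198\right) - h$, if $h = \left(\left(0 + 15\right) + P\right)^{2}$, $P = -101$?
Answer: $10766$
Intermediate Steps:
$h = 7396$ ($h = \left(\left(0 + 15\right) - 101\right)^{2} = \left(15 - 101\right)^{2} = \left(-86\right)^{2} = 7396$)
$\left(9 \left(5 - 9\right) - -18198\right) - h = \left(9 \left(5 - 9\right) - -18198\right) - 7396 = \left(9 \left(-4\right) + 18198\right) - 7396 = \left(-36 + 18198\right) - 7396 = 18162 - 7396 = 10766$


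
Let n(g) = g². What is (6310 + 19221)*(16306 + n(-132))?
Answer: 861160630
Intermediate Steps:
(6310 + 19221)*(16306 + n(-132)) = (6310 + 19221)*(16306 + (-132)²) = 25531*(16306 + 17424) = 25531*33730 = 861160630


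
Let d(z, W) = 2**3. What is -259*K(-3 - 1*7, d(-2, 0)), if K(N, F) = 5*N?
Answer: 12950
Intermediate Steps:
d(z, W) = 8
-259*K(-3 - 1*7, d(-2, 0)) = -1295*(-3 - 1*7) = -1295*(-3 - 7) = -1295*(-10) = -259*(-50) = 12950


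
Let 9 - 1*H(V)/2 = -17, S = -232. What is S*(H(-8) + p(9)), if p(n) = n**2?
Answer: -30856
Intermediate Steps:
H(V) = 52 (H(V) = 18 - 2*(-17) = 18 + 34 = 52)
S*(H(-8) + p(9)) = -232*(52 + 9**2) = -232*(52 + 81) = -232*133 = -30856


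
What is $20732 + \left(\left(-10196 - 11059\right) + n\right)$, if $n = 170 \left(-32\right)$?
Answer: $-5963$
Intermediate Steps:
$n = -5440$
$20732 + \left(\left(-10196 - 11059\right) + n\right) = 20732 - 26695 = -5963$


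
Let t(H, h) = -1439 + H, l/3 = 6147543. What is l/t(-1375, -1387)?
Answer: -6147543/938 ≈ -6553.9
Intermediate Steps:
l = 18442629 (l = 3*6147543 = 18442629)
l/t(-1375, -1387) = 18442629/(-1439 - 1375) = 18442629/(-2814) = 18442629*(-1/2814) = -6147543/938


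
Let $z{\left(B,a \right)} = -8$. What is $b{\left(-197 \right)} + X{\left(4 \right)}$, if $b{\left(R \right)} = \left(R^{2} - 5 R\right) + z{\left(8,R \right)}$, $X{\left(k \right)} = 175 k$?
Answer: $40486$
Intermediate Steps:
$b{\left(R \right)} = -8 + R^{2} - 5 R$ ($b{\left(R \right)} = \left(R^{2} - 5 R\right) - 8 = -8 + R^{2} - 5 R$)
$b{\left(-197 \right)} + X{\left(4 \right)} = \left(-8 + \left(-197\right)^{2} - -985\right) + 175 \cdot 4 = \left(-8 + 38809 + 985\right) + 700 = 39786 + 700 = 40486$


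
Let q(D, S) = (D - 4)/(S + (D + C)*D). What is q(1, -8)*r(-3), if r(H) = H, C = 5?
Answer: -9/2 ≈ -4.5000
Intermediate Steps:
q(D, S) = (-4 + D)/(S + D*(5 + D)) (q(D, S) = (D - 4)/(S + (D + 5)*D) = (-4 + D)/(S + (5 + D)*D) = (-4 + D)/(S + D*(5 + D)))
q(1, -8)*r(-3) = ((-4 + 1)/(-8 + 1**2 + 5*1))*(-3) = (-3/(-8 + 1 + 5))*(-3) = (-3/(-2))*(-3) = -1/2*(-3)*(-3) = (3/2)*(-3) = -9/2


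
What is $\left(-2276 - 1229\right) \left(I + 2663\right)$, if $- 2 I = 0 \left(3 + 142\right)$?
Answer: $-9333815$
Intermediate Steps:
$I = 0$ ($I = - \frac{0 \left(3 + 142\right)}{2} = - \frac{0 \cdot 145}{2} = \left(- \frac{1}{2}\right) 0 = 0$)
$\left(-2276 - 1229\right) \left(I + 2663\right) = \left(-2276 - 1229\right) \left(0 + 2663\right) = \left(-3505\right) 2663 = -9333815$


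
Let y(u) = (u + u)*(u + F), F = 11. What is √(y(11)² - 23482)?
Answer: √210774 ≈ 459.10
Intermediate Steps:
y(u) = 2*u*(11 + u) (y(u) = (u + u)*(u + 11) = (2*u)*(11 + u) = 2*u*(11 + u))
√(y(11)² - 23482) = √((2*11*(11 + 11))² - 23482) = √((2*11*22)² - 23482) = √(484² - 23482) = √(234256 - 23482) = √210774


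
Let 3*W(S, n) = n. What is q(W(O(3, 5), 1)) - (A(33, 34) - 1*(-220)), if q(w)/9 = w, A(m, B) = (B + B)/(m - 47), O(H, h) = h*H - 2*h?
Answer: -1485/7 ≈ -212.14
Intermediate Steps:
O(H, h) = -2*h + H*h (O(H, h) = H*h - 2*h = -2*h + H*h)
W(S, n) = n/3
A(m, B) = 2*B/(-47 + m) (A(m, B) = (2*B)/(-47 + m) = 2*B/(-47 + m))
q(w) = 9*w
q(W(O(3, 5), 1)) - (A(33, 34) - 1*(-220)) = 9*((⅓)*1) - (2*34/(-47 + 33) - 1*(-220)) = 9*(⅓) - (2*34/(-14) + 220) = 3 - (2*34*(-1/14) + 220) = 3 - (-34/7 + 220) = 3 - 1*1506/7 = 3 - 1506/7 = -1485/7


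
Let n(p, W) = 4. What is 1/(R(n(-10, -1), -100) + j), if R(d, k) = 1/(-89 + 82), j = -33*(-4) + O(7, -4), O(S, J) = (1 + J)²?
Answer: 7/986 ≈ 0.0070994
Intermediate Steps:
j = 141 (j = -33*(-4) + (1 - 4)² = 132 + (-3)² = 132 + 9 = 141)
R(d, k) = -⅐ (R(d, k) = 1/(-7) = -⅐)
1/(R(n(-10, -1), -100) + j) = 1/(-⅐ + 141) = 1/(986/7) = 7/986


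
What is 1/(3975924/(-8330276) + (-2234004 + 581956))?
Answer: -2082569/3440504945293 ≈ -6.0531e-7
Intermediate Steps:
1/(3975924/(-8330276) + (-2234004 + 581956)) = 1/(3975924*(-1/8330276) - 1652048) = 1/(-993981/2082569 - 1652048) = 1/(-3440504945293/2082569) = -2082569/3440504945293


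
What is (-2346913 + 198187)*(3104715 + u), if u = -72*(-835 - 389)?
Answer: -6860544768018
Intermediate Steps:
u = 88128 (u = -72*(-1224) = 88128)
(-2346913 + 198187)*(3104715 + u) = (-2346913 + 198187)*(3104715 + 88128) = -2148726*3192843 = -6860544768018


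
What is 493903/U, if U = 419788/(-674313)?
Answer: -333045213639/419788 ≈ -7.9337e+5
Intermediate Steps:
U = -419788/674313 (U = 419788*(-1/674313) = -419788/674313 ≈ -0.62254)
493903/U = 493903/(-419788/674313) = 493903*(-674313/419788) = -333045213639/419788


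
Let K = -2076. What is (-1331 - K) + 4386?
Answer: 5131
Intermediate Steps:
(-1331 - K) + 4386 = (-1331 - 1*(-2076)) + 4386 = (-1331 + 2076) + 4386 = 745 + 4386 = 5131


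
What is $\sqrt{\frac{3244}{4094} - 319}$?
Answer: $\frac{i \sqrt{1333356437}}{2047} \approx 17.838 i$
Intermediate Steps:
$\sqrt{\frac{3244}{4094} - 319} = \sqrt{3244 \cdot \frac{1}{4094} - 319} = \sqrt{\frac{1622}{2047} - 319} = \sqrt{- \frac{651371}{2047}} = \frac{i \sqrt{1333356437}}{2047}$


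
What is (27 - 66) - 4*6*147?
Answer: -3567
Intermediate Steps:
(27 - 66) - 4*6*147 = -39 - 24*147 = -39 - 3528 = -3567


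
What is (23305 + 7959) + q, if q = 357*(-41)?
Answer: 16627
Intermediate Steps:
q = -14637
(23305 + 7959) + q = (23305 + 7959) - 14637 = 31264 - 14637 = 16627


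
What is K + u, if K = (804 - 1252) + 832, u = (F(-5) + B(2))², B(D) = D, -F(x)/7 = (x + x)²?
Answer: 487588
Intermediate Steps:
F(x) = -28*x² (F(x) = -7*(x + x)² = -7*4*x² = -28*x²)
u = 487204 (u = (-28*(-5)² + 2)² = (-28*25 + 2)² = (-700 + 2)² = (-698)² = 487204)
K = 384 (K = -448 + 832 = 384)
K + u = 384 + 487204 = 487588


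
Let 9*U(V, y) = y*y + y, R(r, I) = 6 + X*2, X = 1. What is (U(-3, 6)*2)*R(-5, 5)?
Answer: 224/3 ≈ 74.667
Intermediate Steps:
R(r, I) = 8 (R(r, I) = 6 + 1*2 = 6 + 2 = 8)
U(V, y) = y/9 + y**2/9 (U(V, y) = (y*y + y)/9 = (y**2 + y)/9 = (y + y**2)/9 = y/9 + y**2/9)
(U(-3, 6)*2)*R(-5, 5) = (((1/9)*6*(1 + 6))*2)*8 = (((1/9)*6*7)*2)*8 = ((14/3)*2)*8 = (28/3)*8 = 224/3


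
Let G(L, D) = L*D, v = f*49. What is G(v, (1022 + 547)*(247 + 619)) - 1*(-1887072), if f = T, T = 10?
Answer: 667676532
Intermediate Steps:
f = 10
v = 490 (v = 10*49 = 490)
G(L, D) = D*L
G(v, (1022 + 547)*(247 + 619)) - 1*(-1887072) = ((1022 + 547)*(247 + 619))*490 - 1*(-1887072) = (1569*866)*490 + 1887072 = 1358754*490 + 1887072 = 665789460 + 1887072 = 667676532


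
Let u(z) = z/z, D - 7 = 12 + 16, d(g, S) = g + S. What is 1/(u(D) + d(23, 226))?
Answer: 1/250 ≈ 0.0040000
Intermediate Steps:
d(g, S) = S + g
D = 35 (D = 7 + (12 + 16) = 7 + 28 = 35)
u(z) = 1
1/(u(D) + d(23, 226)) = 1/(1 + (226 + 23)) = 1/(1 + 249) = 1/250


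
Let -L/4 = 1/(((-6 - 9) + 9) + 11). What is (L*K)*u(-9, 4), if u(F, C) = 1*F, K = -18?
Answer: -648/5 ≈ -129.60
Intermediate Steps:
u(F, C) = F
L = -⅘ (L = -4/(((-6 - 9) + 9) + 11) = -4/((-15 + 9) + 11) = -4/(-6 + 11) = -4/5 = -4*⅕ = -⅘ ≈ -0.80000)
(L*K)*u(-9, 4) = -⅘*(-18)*(-9) = (72/5)*(-9) = -648/5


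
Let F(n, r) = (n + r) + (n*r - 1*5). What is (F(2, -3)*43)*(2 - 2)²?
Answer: 0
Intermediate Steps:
F(n, r) = -5 + n + r + n*r (F(n, r) = (n + r) + (n*r - 5) = (n + r) + (-5 + n*r) = -5 + n + r + n*r)
(F(2, -3)*43)*(2 - 2)² = ((-5 + 2 - 3 + 2*(-3))*43)*(2 - 2)² = ((-5 + 2 - 3 - 6)*43)*0² = -12*43*0 = -516*0 = 0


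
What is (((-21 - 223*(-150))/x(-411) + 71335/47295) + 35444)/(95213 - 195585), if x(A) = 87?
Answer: -2457123616/6883285923 ≈ -0.35697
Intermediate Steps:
(((-21 - 223*(-150))/x(-411) + 71335/47295) + 35444)/(95213 - 195585) = (((-21 - 223*(-150))/87 + 71335/47295) + 35444)/(95213 - 195585) = (((-21 + 33450)*(1/87) + 71335*(1/47295)) + 35444)/(-100372) = ((33429*(1/87) + 14267/9459) + 35444)*(-1/100372) = ((11143/29 + 14267/9459) + 35444)*(-1/100372) = (105815380/274311 + 35444)*(-1/100372) = (9828494464/274311)*(-1/100372) = -2457123616/6883285923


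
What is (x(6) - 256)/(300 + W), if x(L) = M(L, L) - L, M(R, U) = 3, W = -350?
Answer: 259/50 ≈ 5.1800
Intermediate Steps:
x(L) = 3 - L
(x(6) - 256)/(300 + W) = ((3 - 1*6) - 256)/(300 - 350) = ((3 - 6) - 256)/(-50) = (-3 - 256)*(-1/50) = -259*(-1/50) = 259/50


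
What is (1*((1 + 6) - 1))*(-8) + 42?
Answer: -6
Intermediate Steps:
(1*((1 + 6) - 1))*(-8) + 42 = (1*(7 - 1))*(-8) + 42 = (1*6)*(-8) + 42 = 6*(-8) + 42 = -48 + 42 = -6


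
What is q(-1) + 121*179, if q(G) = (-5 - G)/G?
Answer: 21663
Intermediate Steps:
q(G) = (-5 - G)/G
q(-1) + 121*179 = (-5 - 1*(-1))/(-1) + 121*179 = -(-5 + 1) + 21659 = -1*(-4) + 21659 = 4 + 21659 = 21663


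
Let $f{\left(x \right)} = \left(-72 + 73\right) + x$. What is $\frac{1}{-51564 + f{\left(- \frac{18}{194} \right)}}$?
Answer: $- \frac{97}{5001620} \approx -1.9394 \cdot 10^{-5}$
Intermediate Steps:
$f{\left(x \right)} = 1 + x$
$\frac{1}{-51564 + f{\left(- \frac{18}{194} \right)}} = \frac{1}{-51564 + \left(1 - \frac{18}{194}\right)} = \frac{1}{-51564 + \left(1 - \frac{9}{97}\right)} = \frac{1}{-51564 + \frac{88}{97}} = \frac{1}{- \frac{5001620}{97}} = - \frac{97}{5001620}$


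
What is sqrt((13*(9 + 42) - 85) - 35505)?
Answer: I*sqrt(34927) ≈ 186.89*I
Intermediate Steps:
sqrt((13*(9 + 42) - 85) - 35505) = sqrt((13*51 - 85) - 35505) = sqrt((663 - 85) - 35505) = sqrt(578 - 35505) = sqrt(-34927) = I*sqrt(34927)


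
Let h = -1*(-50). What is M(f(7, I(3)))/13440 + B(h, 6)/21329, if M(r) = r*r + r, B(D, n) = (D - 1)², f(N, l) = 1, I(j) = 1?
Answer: 2308007/20475840 ≈ 0.11272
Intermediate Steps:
h = 50
B(D, n) = (-1 + D)²
M(r) = r + r² (M(r) = r² + r = r + r²)
M(f(7, I(3)))/13440 + B(h, 6)/21329 = (1*(1 + 1))/13440 + (-1 + 50)²/21329 = (1*2)*(1/13440) + 49²*(1/21329) = 2*(1/13440) + 2401*(1/21329) = 1/6720 + 343/3047 = 2308007/20475840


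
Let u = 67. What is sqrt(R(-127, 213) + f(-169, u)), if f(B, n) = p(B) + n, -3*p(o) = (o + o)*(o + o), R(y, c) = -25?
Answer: I*sqrt(342354)/3 ≈ 195.04*I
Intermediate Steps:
p(o) = -4*o**2/3 (p(o) = -(o + o)*(o + o)/3 = -2*o*2*o/3 = -4*o**2/3)
f(B, n) = n - 4*B**2/3 (f(B, n) = -4*B**2/3 + n = n - 4*B**2/3)
sqrt(R(-127, 213) + f(-169, u)) = sqrt(-25 + (67 - 4/3*(-169)**2)) = sqrt(-25 + (67 - 4/3*28561)) = sqrt(-25 + (67 - 114244/3)) = sqrt(-25 - 114043/3) = sqrt(-114118/3) = I*sqrt(342354)/3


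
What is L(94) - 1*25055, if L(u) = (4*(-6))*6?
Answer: -25199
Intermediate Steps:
L(u) = -144 (L(u) = -24*6 = -144)
L(94) - 1*25055 = -144 - 1*25055 = -144 - 25055 = -25199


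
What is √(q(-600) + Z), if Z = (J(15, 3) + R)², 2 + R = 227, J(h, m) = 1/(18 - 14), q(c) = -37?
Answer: √811209/4 ≈ 225.17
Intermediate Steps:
J(h, m) = ¼ (J(h, m) = 1/4 = ¼)
R = 225 (R = -2 + 227 = 225)
Z = 811801/16 (Z = (¼ + 225)² = (901/4)² = 811801/16 ≈ 50738.)
√(q(-600) + Z) = √(-37 + 811801/16) = √(811209/16) = √811209/4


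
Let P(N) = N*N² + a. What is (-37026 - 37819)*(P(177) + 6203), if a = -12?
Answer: -415496329280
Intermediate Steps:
P(N) = -12 + N³ (P(N) = N*N² - 12 = N³ - 12 = -12 + N³)
(-37026 - 37819)*(P(177) + 6203) = (-37026 - 37819)*((-12 + 177³) + 6203) = -74845*((-12 + 5545233) + 6203) = -74845*(5545221 + 6203) = -74845*5551424 = -415496329280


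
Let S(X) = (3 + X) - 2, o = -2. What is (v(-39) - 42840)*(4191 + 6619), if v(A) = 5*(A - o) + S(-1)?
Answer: -465100250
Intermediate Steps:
S(X) = 1 + X
v(A) = 10 + 5*A (v(A) = 5*(A - 1*(-2)) + (1 - 1) = 5*(A + 2) + 0 = 5*(2 + A) + 0 = (10 + 5*A) + 0 = 10 + 5*A)
(v(-39) - 42840)*(4191 + 6619) = ((10 + 5*(-39)) - 42840)*(4191 + 6619) = ((10 - 195) - 42840)*10810 = (-185 - 42840)*10810 = -43025*10810 = -465100250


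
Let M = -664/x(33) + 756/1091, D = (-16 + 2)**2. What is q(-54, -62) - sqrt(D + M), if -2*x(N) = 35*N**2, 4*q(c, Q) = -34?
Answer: -17/2 - 4*sqrt(19523567906605)/1260105 ≈ -22.526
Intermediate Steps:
q(c, Q) = -17/2 (q(c, Q) = (1/4)*(-34) = -17/2)
D = 196 (D = (-14)**2 = 196)
x(N) = -35*N**2/2
M = 30263788/41583465 (M = -664/((-35/2*33**2)) + 756/1091 = -664/((-35/2*1089)) + 756*(1/1091) = -664/(-38115/2) + 756/1091 = -664*(-2/38115) + 756/1091 = 1328/38115 + 756/1091 = 30263788/41583465 ≈ 0.72778)
q(-54, -62) - sqrt(D + M) = -17/2 - sqrt(196 + 30263788/41583465) = -17/2 - sqrt(8180622928/41583465) = -17/2 - 4*sqrt(19523567906605)/1260105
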